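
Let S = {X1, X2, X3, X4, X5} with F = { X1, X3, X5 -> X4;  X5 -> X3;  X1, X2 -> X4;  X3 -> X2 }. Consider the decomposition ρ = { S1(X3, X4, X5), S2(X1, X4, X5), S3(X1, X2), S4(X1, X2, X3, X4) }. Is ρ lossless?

Chase test. Columns are X1, X2, X3, X4, X5; row i has aⱼ where attribute j ∈ Si, else bᵢⱼ.
Initial tableau (one row per fragment):
  row 1: b11 b12 a3 a4 a5
  row 2: a1 b22 b23 a4 a5
  row 3: a1 a2 b33 b34 b35
  row 4: a1 a2 a3 a4 b45
Rows 1 and 2 agree on X5; apply X5→X3 and equate their X3 entries.
Rows 3 and 4 agree on X1, X2; apply X1, X2→X4 and equate their X4 entries.
Rows 1 and 2 agree on X3; apply X3→X2 and equate their X2 entries.
Rows 1 and 4 agree on X3; apply X3→X2 and equate their X2 entries.
Row 2 is now all distinguished symbols — the join is lossless.

Yes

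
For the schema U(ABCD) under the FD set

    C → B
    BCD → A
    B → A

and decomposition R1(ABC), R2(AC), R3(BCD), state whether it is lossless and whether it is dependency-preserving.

lossless and dependency-preserving

Lossless test (chase): Rows 1 and 2 agree on C; apply C→B and equate their B entries. Rows 1 and 3 agree on B; apply B→A and equate their A entries. Row 3 is now all distinguished symbols — the join is lossless.
Dependency preservation: BCD → A is not contained in any single fragment, but the restricted closure of its left-hand side across the fragments still reaches the right-hand side; the remaining FDs each lie inside some fragment. All dependencies are preserved.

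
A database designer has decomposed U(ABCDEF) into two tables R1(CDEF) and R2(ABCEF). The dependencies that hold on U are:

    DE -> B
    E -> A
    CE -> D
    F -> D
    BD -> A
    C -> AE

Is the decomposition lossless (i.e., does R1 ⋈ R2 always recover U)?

Common attributes: R1 ∩ R2 = {CEF}.
Closure of {CEF}: E → A applies, adding A; CE → D applies, adding D; DE → B applies, adding B. So (CEF)⁺ = {ABCDEF}.
This closure contains every attribute of R1, so R1 ∩ R2 → R1. The join is lossless.

Yes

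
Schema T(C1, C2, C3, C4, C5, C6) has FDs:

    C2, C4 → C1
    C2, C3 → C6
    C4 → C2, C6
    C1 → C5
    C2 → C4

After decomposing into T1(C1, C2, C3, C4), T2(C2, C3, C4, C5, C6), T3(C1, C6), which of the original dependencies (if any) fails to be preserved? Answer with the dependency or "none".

C1 → C5

Check C1 → C5: no single fragment contains all of {C1, C5}, and the restricted closure of {C1} across the fragments never reaches {C5}.
C2, C4 → C1 is preserved.
C2, C3 → C6 is preserved.
C4 → C2, C6 is preserved.
C2 → C4 is preserved.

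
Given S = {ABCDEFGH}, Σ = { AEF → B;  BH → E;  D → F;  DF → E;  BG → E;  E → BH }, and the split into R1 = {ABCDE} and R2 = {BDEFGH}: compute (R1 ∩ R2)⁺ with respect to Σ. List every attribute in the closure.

BDEFH

R1 ∩ R2 = {BDE}.
D → F applies, adding F
E → BH applies, adding H
Closure: {BDEFH}.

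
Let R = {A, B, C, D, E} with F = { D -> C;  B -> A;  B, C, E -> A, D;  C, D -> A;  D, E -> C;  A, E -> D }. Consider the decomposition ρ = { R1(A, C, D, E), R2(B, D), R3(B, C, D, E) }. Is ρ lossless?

Yes

Chase test. Columns are A, B, C, D, E; row i has aⱼ where attribute j ∈ Ri, else bᵢⱼ.
Initial tableau (one row per fragment):
  row 1: a1 b12 a3 a4 a5
  row 2: b21 a2 b23 a4 b25
  row 3: b31 a2 a3 a4 a5
Rows 1 and 2 agree on D; apply D→C and equate their C entries.
Rows 2 and 3 agree on B; apply B→A and equate their A entries.
Rows 1 and 2 agree on C, D; apply C, D→A and equate their A entries.
Row 3 is now all distinguished symbols — the join is lossless.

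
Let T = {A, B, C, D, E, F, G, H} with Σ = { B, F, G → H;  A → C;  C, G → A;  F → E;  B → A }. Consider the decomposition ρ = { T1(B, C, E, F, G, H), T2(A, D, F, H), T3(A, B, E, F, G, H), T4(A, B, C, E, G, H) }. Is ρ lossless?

No

Chase test. Columns are A, B, C, D, E, F, G, H; row i has aⱼ where attribute j ∈ Ti, else bᵢⱼ.
Initial tableau (one row per fragment):
  row 1: b11 a2 a3 b14 a5 a6 a7 a8
  row 2: a1 b22 b23 a4 b25 a6 b27 a8
  row 3: a1 a2 b33 b34 a5 a6 a7 a8
  row 4: a1 a2 a3 b44 a5 b46 a7 a8
Rows 2 and 3 agree on A; apply A→C and equate their C entries.
Rows 2 and 4 agree on A; apply A→C and equate their C entries.
Rows 1 and 3 agree on C, G; apply C, G→A and equate their A entries.
Rows 1 and 2 agree on F; apply F→E and equate their E entries.
No row becomes fully distinguished — the join is lossy.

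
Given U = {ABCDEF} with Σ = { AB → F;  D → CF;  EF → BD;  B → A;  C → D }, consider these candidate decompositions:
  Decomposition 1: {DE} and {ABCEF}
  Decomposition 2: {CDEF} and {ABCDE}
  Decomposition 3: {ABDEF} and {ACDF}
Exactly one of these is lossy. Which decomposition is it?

Decomposition 1: common = {E}, closure = {E} → lossy.
Decomposition 2: common = {CDE}, closure = {ABCDEF} → lossless.
Decomposition 3: common = {ADF}, closure = {ACDF} → lossless.

Decomposition 1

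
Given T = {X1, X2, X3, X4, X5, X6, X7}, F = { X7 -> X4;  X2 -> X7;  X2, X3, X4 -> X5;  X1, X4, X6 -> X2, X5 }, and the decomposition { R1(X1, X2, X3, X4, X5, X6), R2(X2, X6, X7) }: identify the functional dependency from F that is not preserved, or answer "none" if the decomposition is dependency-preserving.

X7 -> X4

Check X7 → X4: no single fragment contains all of {X4, X7}, and the restricted closure of {X7} across the fragments never reaches {X4}.
X2 → X7 is preserved.
X2, X3, X4 → X5 is preserved.
X1, X4, X6 → X2, X5 is preserved.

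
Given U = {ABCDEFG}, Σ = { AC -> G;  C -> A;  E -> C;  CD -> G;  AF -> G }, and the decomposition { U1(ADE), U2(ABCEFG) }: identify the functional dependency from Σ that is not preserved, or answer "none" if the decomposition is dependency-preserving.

AC → G lies within U2.
C → A lies within U2.
E → C lies within U2.
CD → G: restricted closure across fragments reaches G.
AF → G lies within U2.
Every dependency is enforceable on the fragments, so the decomposition is dependency-preserving.

none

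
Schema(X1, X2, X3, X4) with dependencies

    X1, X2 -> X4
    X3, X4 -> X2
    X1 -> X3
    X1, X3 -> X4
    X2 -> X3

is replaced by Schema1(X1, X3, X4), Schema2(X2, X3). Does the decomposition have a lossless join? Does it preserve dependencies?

Lossless test: (X3)⁺ = {X3}, which is a superkey of neither fragment — lossy.
Dependency preservation: the restricted closure of {X3, X4} across the fragments never reaches {X2}, so X3, X4 → X2 cannot be enforced without a join — not preserved.

lossy and not dependency-preserving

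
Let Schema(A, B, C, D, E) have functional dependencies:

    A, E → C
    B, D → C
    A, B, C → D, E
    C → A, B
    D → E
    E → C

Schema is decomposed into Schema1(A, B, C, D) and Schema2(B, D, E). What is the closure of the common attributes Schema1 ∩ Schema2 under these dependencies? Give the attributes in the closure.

Schema1 ∩ Schema2 = {B, D}.
B, D → C applies, adding C
C → A, B applies, adding A
D → E applies, adding E
Closure: {A, B, C, D, E}.

A, B, C, D, E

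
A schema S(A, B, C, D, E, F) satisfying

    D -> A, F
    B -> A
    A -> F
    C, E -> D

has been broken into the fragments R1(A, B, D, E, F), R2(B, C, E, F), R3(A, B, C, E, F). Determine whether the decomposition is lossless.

No

Chase test. Columns are A, B, C, D, E, F; row i has aⱼ where attribute j ∈ Ri, else bᵢⱼ.
Initial tableau (one row per fragment):
  row 1: a1 a2 b13 a4 a5 a6
  row 2: b21 a2 a3 b24 a5 a6
  row 3: a1 a2 a3 b34 a5 a6
Rows 1 and 2 agree on B; apply B→A and equate their A entries.
Rows 2 and 3 agree on C, E; apply C, E→D and equate their D entries.
No row becomes fully distinguished — the join is lossy.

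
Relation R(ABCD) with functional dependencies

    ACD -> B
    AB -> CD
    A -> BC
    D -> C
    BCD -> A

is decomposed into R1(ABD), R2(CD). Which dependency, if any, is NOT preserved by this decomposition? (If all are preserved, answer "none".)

none

ACD → B: restricted closure across fragments reaches B.
AB → CD: restricted closure across fragments reaches CD.
A → BC: restricted closure across fragments reaches BC.
D → C lies within R2.
BCD → A: restricted closure across fragments reaches A.
Every dependency is enforceable on the fragments, so the decomposition is dependency-preserving.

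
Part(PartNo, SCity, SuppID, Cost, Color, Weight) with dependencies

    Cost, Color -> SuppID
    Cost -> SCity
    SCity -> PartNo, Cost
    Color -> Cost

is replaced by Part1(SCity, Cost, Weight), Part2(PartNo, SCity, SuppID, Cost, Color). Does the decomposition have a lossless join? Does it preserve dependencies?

Lossless test: (SCity, Cost)⁺ = {PartNo, SCity, Cost}, which is a superkey of neither fragment — lossy.
Dependency preservation: every FD's attributes lie within a single fragment, so each can be enforced locally — preserved.

lossy but dependency-preserving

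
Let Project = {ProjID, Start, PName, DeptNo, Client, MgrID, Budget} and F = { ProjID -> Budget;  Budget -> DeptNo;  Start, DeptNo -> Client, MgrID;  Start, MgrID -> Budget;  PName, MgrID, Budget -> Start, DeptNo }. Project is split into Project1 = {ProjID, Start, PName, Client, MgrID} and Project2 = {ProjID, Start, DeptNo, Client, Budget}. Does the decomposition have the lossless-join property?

Yes

Common attributes: Project1 ∩ Project2 = {ProjID, Start, Client}.
Closure of {ProjID, Start, Client}: ProjID → Budget applies, adding Budget; Budget → DeptNo applies, adding DeptNo; Start, DeptNo → Client, MgrID applies, adding MgrID. So (ProjID, Start, Client)⁺ = {ProjID, Start, DeptNo, Client, MgrID, Budget}.
This closure contains every attribute of Project2, so Project1 ∩ Project2 → Project2. The join is lossless.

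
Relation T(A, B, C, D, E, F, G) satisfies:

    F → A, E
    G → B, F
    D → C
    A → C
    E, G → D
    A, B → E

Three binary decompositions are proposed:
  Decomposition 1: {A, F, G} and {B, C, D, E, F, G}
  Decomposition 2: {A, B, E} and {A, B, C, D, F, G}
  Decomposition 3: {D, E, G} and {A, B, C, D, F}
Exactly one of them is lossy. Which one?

Decomposition 3

Decomposition 1: common = {F, G}, closure = {A, B, C, D, E, F, G} → lossless.
Decomposition 2: common = {A, B}, closure = {A, B, C, E} → lossless.
Decomposition 3: common = {D}, closure = {C, D} → lossy.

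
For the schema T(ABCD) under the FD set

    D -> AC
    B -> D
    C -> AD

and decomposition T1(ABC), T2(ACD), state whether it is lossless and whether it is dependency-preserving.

Lossless test: (AC)⁺ = {ACD}, which contains all of one fragment — lossless.
Dependency preservation: B → D is not contained in any single fragment, but the restricted closure of its left-hand side across the fragments still reaches the right-hand side; the remaining FDs each lie inside some fragment. All dependencies are preserved.

lossless and dependency-preserving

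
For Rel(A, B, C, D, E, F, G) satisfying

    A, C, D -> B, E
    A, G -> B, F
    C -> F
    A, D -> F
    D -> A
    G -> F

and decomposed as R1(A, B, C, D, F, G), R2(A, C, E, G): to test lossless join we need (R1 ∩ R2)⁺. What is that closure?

R1 ∩ R2 = {A, C, G}.
A, G → B, F applies, adding B, F
Closure: {A, B, C, F, G}.

A, B, C, F, G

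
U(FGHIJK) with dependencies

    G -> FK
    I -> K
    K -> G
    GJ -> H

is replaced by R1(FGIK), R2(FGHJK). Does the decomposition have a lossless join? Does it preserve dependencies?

lossy but dependency-preserving

Lossless test: (FGK)⁺ = {FGK}, which is a superkey of neither fragment — lossy.
Dependency preservation: every FD's attributes lie within a single fragment, so each can be enforced locally — preserved.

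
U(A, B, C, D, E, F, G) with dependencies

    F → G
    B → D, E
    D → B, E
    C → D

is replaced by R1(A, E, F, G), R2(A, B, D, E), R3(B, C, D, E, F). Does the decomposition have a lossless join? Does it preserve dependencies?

Lossless test (chase): Rows 1 and 3 agree on F; apply F→G and equate their G entries. No row becomes fully distinguished — the join is lossy.
Dependency preservation: every FD's attributes lie within a single fragment, so each can be enforced locally — preserved.

lossy but dependency-preserving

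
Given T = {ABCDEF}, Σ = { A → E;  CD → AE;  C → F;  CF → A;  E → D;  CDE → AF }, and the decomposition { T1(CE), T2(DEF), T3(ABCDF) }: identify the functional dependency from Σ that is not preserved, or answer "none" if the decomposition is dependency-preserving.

Check A → E: no single fragment contains all of {AE}, and the restricted closure of {A} across the fragments never reaches {E}.
CD → AE is preserved.
C → F is preserved.
CF → A is preserved.
E → D is preserved.
CDE → AF is preserved.

A → E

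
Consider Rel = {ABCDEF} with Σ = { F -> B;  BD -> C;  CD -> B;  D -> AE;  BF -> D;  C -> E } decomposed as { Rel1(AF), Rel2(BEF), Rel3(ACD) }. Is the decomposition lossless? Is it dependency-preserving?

lossy and not dependency-preserving

Lossless test (chase): Rows 1 and 2 agree on F; apply F→B and equate their B entries. Rows 1 and 2 agree on BF; apply BF→D and equate their D entries. Rows 1 and 2 agree on BD; apply BD→C and equate their C entries. Rows 1 and 2 agree on D; apply D→AE and equate their AE entries. No row becomes fully distinguished — the join is lossy.
Dependency preservation: the restricted closure of {BD} across the fragments never reaches {C}, so BD → C cannot be enforced without a join — not preserved.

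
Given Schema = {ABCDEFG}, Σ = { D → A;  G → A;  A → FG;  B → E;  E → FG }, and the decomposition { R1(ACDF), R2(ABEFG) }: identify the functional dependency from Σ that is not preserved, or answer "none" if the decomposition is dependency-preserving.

none

D → A lies within R1.
G → A lies within R2.
A → FG lies within R2.
B → E lies within R2.
E → FG lies within R2.
Every dependency is enforceable on the fragments, so the decomposition is dependency-preserving.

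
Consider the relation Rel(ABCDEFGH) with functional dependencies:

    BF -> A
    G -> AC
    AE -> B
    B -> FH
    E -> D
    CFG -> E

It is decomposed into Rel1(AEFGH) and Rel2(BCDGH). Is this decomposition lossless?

Common attributes: Rel1 ∩ Rel2 = {GH}.
Closure of {GH}: G → AC applies, adding AC. So (GH)⁺ = {ACGH}.
The closure contains neither all of Rel1 = {AEFGH} nor all of Rel2 = {BCDGH}, so the common attributes are not a superkey of either fragment. The join is lossy.

No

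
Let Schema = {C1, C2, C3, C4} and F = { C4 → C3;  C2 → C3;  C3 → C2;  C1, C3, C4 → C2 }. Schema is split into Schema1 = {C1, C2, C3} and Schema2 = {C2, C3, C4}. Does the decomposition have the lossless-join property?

No

Common attributes: Schema1 ∩ Schema2 = {C2, C3}.
No dependency enlarges {C2, C3}, so (C2, C3)⁺ = {C2, C3}.
The closure contains neither all of Schema1 = {C1, C2, C3} nor all of Schema2 = {C2, C3, C4}, so the common attributes are not a superkey of either fragment. The join is lossy.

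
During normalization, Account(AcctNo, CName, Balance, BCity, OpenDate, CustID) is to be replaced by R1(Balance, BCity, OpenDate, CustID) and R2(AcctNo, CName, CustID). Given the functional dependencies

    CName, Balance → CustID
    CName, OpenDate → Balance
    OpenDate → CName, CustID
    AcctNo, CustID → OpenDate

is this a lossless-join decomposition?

No

Common attributes: R1 ∩ R2 = {CustID}.
No dependency enlarges {CustID}, so (CustID)⁺ = {CustID}.
The closure contains neither all of R1 = {Balance, BCity, OpenDate, CustID} nor all of R2 = {AcctNo, CName, CustID}, so the common attributes are not a superkey of either fragment. The join is lossy.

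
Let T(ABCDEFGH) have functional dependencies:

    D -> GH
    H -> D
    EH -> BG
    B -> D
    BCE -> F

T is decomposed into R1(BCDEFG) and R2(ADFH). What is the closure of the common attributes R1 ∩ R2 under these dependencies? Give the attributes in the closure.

R1 ∩ R2 = {DF}.
D → GH applies, adding GH
Closure: {DFGH}.

DFGH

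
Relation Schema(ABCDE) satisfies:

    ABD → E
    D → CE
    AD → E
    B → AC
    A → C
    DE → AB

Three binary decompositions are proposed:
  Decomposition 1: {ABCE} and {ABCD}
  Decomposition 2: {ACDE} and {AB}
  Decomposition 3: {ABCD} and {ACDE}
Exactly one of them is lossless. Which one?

Decomposition 3

Decomposition 1: common = {ABC}, closure = {ABC} → lossy.
Decomposition 2: common = {A}, closure = {AC} → lossy.
Decomposition 3: common = {ACD}, closure = {ABCDE} → lossless.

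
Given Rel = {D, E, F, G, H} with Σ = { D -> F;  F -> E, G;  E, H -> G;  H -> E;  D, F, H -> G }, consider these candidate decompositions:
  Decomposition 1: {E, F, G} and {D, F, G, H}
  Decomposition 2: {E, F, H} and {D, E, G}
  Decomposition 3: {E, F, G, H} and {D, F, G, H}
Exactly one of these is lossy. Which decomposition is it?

Decomposition 2

Decomposition 1: common = {F, G}, closure = {E, F, G} → lossless.
Decomposition 2: common = {E}, closure = {E} → lossy.
Decomposition 3: common = {F, G, H}, closure = {E, F, G, H} → lossless.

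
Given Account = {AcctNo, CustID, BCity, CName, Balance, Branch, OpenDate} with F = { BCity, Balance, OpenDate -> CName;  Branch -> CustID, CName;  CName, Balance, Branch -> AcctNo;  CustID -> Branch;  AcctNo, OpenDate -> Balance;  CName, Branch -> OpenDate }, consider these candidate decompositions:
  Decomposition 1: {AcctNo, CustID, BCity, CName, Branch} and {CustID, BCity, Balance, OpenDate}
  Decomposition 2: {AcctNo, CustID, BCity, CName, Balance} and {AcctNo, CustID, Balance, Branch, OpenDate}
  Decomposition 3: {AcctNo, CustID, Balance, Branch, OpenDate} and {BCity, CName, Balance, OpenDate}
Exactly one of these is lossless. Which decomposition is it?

Decomposition 2

Decomposition 1: common = {CustID, BCity}, closure = {CustID, BCity, CName, Branch, OpenDate} → lossy.
Decomposition 2: common = {AcctNo, CustID, Balance}, closure = {AcctNo, CustID, CName, Balance, Branch, OpenDate} → lossless.
Decomposition 3: common = {Balance, OpenDate}, closure = {Balance, OpenDate} → lossy.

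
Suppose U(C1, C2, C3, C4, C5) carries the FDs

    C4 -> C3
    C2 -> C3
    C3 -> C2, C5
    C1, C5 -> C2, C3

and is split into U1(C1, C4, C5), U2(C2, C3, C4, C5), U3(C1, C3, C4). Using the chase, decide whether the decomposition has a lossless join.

Yes

Chase test. Columns are C1, C2, C3, C4, C5; row i has aⱼ where attribute j ∈ Ui, else bᵢⱼ.
Initial tableau (one row per fragment):
  row 1: a1 b12 b13 a4 a5
  row 2: b21 a2 a3 a4 a5
  row 3: a1 b32 a3 a4 b35
Rows 1 and 2 agree on C4; apply C4→C3 and equate their C3 entries.
Rows 1 and 2 agree on C3; apply C3→C2, C5 and equate their C2, C5 entries.
Rows 1 and 3 agree on C3; apply C3→C2, C5 and equate their C2, C5 entries.
Row 1 is now all distinguished symbols — the join is lossless.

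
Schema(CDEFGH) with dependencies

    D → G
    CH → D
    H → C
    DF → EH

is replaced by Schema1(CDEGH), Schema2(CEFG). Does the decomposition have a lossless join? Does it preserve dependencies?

lossy and not dependency-preserving

Lossless test: (CEG)⁺ = {CEG}, which is a superkey of neither fragment — lossy.
Dependency preservation: the restricted closure of {DF} across the fragments never reaches {EH}, so DF → EH cannot be enforced without a join — not preserved.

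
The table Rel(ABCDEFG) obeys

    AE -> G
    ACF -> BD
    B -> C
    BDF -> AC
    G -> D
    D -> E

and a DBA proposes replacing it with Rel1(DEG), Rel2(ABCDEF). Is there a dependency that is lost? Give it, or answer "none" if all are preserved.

Check AE → G: no single fragment contains all of {AEG}, and the restricted closure of {AE} across the fragments never reaches {G}.
ACF → BD is preserved.
B → C is preserved.
BDF → AC is preserved.
G → D is preserved.
D → E is preserved.

AE -> G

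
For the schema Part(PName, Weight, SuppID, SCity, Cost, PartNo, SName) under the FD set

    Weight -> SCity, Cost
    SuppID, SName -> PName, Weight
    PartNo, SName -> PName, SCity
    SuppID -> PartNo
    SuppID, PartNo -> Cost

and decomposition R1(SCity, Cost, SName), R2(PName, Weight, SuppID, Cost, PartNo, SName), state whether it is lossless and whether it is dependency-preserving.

lossy and not dependency-preserving

Lossless test: (Cost, SName)⁺ = {Cost, SName}, which is a superkey of neither fragment — lossy.
Dependency preservation: the restricted closure of {Weight} across the fragments never reaches {SCity, Cost}, so Weight → SCity, Cost cannot be enforced without a join — not preserved.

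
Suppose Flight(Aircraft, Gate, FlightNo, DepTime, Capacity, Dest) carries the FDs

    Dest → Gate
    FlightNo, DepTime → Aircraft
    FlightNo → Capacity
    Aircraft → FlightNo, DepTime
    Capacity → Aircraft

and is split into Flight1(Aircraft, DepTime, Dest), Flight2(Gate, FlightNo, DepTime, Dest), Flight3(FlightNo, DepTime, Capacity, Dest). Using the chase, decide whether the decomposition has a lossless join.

No

Chase test. Columns are Aircraft, Gate, FlightNo, DepTime, Capacity, Dest; row i has aⱼ where attribute j ∈ Flighti, else bᵢⱼ.
Initial tableau (one row per fragment):
  row 1: a1 b12 b13 a4 b15 a6
  row 2: b21 a2 a3 a4 b25 a6
  row 3: b31 b32 a3 a4 a5 a6
Rows 1 and 2 agree on Dest; apply Dest→Gate and equate their Gate entries.
Rows 1 and 3 agree on Dest; apply Dest→Gate and equate their Gate entries.
Rows 2 and 3 agree on FlightNo, DepTime; apply FlightNo, DepTime→Aircraft and equate their Aircraft entries.
Rows 2 and 3 agree on FlightNo; apply FlightNo→Capacity and equate their Capacity entries.
No row becomes fully distinguished — the join is lossy.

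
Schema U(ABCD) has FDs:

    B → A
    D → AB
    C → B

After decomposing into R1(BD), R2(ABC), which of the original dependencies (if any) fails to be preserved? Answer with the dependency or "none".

B → A lies within R2.
D → AB: restricted closure across fragments reaches AB.
C → B lies within R2.
Every dependency is enforceable on the fragments, so the decomposition is dependency-preserving.

none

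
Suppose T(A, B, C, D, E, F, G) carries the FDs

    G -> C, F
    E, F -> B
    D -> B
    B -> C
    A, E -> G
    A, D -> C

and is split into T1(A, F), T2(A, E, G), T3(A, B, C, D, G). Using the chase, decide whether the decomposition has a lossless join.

Chase test. Columns are A, B, C, D, E, F, G; row i has aⱼ where attribute j ∈ Ti, else bᵢⱼ.
Initial tableau (one row per fragment):
  row 1: a1 b12 b13 b14 b15 a6 b17
  row 2: a1 b22 b23 b24 a5 b26 a7
  row 3: a1 a2 a3 a4 b35 b36 a7
Rows 2 and 3 agree on G; apply G→C, F and equate their C, F entries.
No row becomes fully distinguished — the join is lossy.

No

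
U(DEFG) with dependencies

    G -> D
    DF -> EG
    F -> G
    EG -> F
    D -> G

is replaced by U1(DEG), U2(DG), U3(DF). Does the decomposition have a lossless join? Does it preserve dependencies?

Lossless test (chase): Rows 1 and 3 agree on D; apply D→G and equate their G entries. No row becomes fully distinguished — the join is lossy.
Dependency preservation: the restricted closure of {DF} across the fragments never reaches {EG}, so DF → EG cannot be enforced without a join — not preserved.

lossy and not dependency-preserving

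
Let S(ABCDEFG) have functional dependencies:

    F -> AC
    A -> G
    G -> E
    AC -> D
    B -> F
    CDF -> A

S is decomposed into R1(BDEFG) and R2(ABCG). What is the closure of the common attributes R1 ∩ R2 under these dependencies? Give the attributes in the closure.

R1 ∩ R2 = {BG}.
G → E applies, adding E
B → F applies, adding F
F → AC applies, adding AC
AC → D applies, adding D
Closure: {ABCDEFG}.

ABCDEFG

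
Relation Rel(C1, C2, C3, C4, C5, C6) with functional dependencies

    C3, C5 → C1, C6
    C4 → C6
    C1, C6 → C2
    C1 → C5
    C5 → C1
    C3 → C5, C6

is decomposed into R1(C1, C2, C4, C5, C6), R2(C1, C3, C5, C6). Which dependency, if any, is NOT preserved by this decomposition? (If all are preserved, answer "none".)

none

C3, C5 → C1, C6 lies within R2.
C4 → C6 lies within R1.
C1, C6 → C2 lies within R1.
C1 → C5 lies within R1.
C5 → C1 lies within R1.
C3 → C5, C6 lies within R2.
Every dependency is enforceable on the fragments, so the decomposition is dependency-preserving.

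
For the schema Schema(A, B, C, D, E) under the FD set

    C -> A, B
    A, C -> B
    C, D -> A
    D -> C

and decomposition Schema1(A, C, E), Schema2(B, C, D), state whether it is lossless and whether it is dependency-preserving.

lossy but dependency-preserving

Lossless test: (C)⁺ = {A, B, C}, which is a superkey of neither fragment — lossy.
Dependency preservation: C → A, B; A, C → B; C, D → A are not contained in any single fragment, but the restricted closure of each left-hand side across the fragments still reaches the right-hand side; the remaining FDs each lie inside some fragment. All dependencies are preserved.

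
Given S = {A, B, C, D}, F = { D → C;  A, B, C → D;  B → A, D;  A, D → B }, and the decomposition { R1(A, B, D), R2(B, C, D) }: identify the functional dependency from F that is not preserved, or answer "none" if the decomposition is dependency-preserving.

none

D → C lies within R2.
A, B, C → D: restricted closure across fragments reaches D.
B → A, D lies within R1.
A, D → B lies within R1.
Every dependency is enforceable on the fragments, so the decomposition is dependency-preserving.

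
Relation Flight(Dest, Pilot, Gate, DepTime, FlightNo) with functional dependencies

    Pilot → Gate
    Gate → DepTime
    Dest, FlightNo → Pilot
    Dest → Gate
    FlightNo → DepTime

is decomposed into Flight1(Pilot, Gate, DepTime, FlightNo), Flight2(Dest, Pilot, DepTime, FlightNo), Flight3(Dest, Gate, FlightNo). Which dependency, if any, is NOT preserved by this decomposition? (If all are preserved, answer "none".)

Pilot → Gate lies within Flight1.
Gate → DepTime lies within Flight1.
Dest, FlightNo → Pilot lies within Flight2.
Dest → Gate lies within Flight3.
FlightNo → DepTime lies within Flight1.
Every dependency is enforceable on the fragments, so the decomposition is dependency-preserving.

none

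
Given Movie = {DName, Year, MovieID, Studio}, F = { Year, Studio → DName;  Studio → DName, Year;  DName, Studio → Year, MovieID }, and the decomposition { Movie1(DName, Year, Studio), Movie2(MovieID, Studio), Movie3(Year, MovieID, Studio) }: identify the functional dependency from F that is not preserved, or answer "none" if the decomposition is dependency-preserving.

none

Year, Studio → DName lies within Movie1.
Studio → DName, Year lies within Movie1.
DName, Studio → Year, MovieID: restricted closure across fragments reaches Year, MovieID.
Every dependency is enforceable on the fragments, so the decomposition is dependency-preserving.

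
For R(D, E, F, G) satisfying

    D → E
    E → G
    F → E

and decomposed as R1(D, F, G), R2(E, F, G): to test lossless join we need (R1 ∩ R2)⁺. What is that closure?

R1 ∩ R2 = {F, G}.
F → E applies, adding E
Closure: {E, F, G}.

E, F, G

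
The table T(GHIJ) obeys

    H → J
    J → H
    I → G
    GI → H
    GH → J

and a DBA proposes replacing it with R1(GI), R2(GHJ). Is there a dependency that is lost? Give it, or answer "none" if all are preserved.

GI → H

Check GI → H: no single fragment contains all of {GHI}, and the restricted closure of {GI} across the fragments never reaches {H}.
H → J is preserved.
J → H is preserved.
I → G is preserved.
GH → J is preserved.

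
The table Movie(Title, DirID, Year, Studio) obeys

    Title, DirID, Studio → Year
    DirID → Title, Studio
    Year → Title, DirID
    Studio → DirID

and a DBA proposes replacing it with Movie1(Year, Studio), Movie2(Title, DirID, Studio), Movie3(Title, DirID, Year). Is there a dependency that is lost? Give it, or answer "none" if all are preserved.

none

Title, DirID, Studio → Year: restricted closure across fragments reaches Year.
DirID → Title, Studio lies within Movie2.
Year → Title, DirID lies within Movie3.
Studio → DirID lies within Movie2.
Every dependency is enforceable on the fragments, so the decomposition is dependency-preserving.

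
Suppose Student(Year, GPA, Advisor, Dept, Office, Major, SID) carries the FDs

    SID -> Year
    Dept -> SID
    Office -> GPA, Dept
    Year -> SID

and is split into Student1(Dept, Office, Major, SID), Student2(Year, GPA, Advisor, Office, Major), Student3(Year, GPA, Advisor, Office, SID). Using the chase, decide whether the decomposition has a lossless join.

Yes

Chase test. Columns are Year, GPA, Advisor, Dept, Office, Major, SID; row i has aⱼ where attribute j ∈ Studenti, else bᵢⱼ.
Initial tableau (one row per fragment):
  row 1: b11 b12 b13 a4 a5 a6 a7
  row 2: a1 a2 a3 b24 a5 a6 b27
  row 3: a1 a2 a3 b34 a5 b36 a7
Rows 1 and 3 agree on SID; apply SID→Year and equate their Year entries.
Rows 1 and 2 agree on Office; apply Office→GPA, Dept and equate their GPA, Dept entries.
Rows 1 and 3 agree on Office; apply Office→GPA, Dept and equate their GPA, Dept entries.
Rows 1 and 2 agree on Year; apply Year→SID and equate their SID entries.
Row 2 is now all distinguished symbols — the join is lossless.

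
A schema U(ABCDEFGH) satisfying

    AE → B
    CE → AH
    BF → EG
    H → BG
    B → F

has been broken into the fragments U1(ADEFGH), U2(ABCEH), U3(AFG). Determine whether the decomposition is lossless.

Chase test. Columns are ABCDEFGH; row i has aⱼ where attribute j ∈ Ui, else bᵢⱼ.
Initial tableau (one row per fragment):
  row 1: a1 b12 b13 a4 a5 a6 a7 a8
  row 2: a1 a2 a3 b24 a5 b26 b27 a8
  row 3: a1 b32 b33 b34 b35 a6 a7 b38
Rows 1 and 2 agree on AE; apply AE→B and equate their B entries.
Rows 1 and 2 agree on H; apply H→BG and equate their BG entries.
Rows 1 and 2 agree on B; apply B→F and equate their F entries.
No row becomes fully distinguished — the join is lossy.

No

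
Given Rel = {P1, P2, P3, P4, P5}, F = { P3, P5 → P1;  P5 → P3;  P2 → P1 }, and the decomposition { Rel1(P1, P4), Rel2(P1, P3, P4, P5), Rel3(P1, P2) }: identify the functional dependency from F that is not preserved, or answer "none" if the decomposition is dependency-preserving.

none

P3, P5 → P1 lies within Rel2.
P5 → P3 lies within Rel2.
P2 → P1 lies within Rel3.
Every dependency is enforceable on the fragments, so the decomposition is dependency-preserving.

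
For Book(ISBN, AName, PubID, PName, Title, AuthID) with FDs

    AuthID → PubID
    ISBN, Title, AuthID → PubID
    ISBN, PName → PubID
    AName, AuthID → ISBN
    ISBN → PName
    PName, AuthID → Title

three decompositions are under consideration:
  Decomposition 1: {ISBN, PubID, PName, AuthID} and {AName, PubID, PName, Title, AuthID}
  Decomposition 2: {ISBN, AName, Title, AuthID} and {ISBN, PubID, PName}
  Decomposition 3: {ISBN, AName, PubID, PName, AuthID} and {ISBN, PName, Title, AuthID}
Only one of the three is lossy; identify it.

Decomposition 1

Decomposition 1: common = {PubID, PName, AuthID}, closure = {PubID, PName, Title, AuthID} → lossy.
Decomposition 2: common = {ISBN}, closure = {ISBN, PubID, PName} → lossless.
Decomposition 3: common = {ISBN, PName, AuthID}, closure = {ISBN, PubID, PName, Title, AuthID} → lossless.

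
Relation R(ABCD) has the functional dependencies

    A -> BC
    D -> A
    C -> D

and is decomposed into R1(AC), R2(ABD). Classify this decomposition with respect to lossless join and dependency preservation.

lossless and dependency-preserving

Lossless test: (A)⁺ = {ABCD}, which contains all of one fragment — lossless.
Dependency preservation: A → BC; C → D are not contained in any single fragment, but the restricted closure of each left-hand side across the fragments still reaches the right-hand side; the remaining FDs each lie inside some fragment. All dependencies are preserved.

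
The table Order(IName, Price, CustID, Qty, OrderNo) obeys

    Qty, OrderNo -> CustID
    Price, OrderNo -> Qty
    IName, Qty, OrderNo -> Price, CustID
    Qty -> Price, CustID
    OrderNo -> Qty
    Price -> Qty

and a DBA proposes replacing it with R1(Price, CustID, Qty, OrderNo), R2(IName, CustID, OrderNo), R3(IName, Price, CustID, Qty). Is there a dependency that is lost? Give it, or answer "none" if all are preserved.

none

Qty, OrderNo → CustID lies within R1.
Price, OrderNo → Qty lies within R1.
IName, Qty, OrderNo → Price, CustID: restricted closure across fragments reaches Price, CustID.
Qty → Price, CustID lies within R1.
OrderNo → Qty lies within R1.
Price → Qty lies within R1.
Every dependency is enforceable on the fragments, so the decomposition is dependency-preserving.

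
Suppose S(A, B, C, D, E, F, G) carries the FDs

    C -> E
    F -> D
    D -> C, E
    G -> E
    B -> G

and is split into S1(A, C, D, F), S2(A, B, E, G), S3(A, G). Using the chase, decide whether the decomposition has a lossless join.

No

Chase test. Columns are A, B, C, D, E, F, G; row i has aⱼ where attribute j ∈ Si, else bᵢⱼ.
Initial tableau (one row per fragment):
  row 1: a1 b12 a3 a4 b15 a6 b17
  row 2: a1 a2 b23 b24 a5 b26 a7
  row 3: a1 b32 b33 b34 b35 b36 a7
Rows 2 and 3 agree on G; apply G→E and equate their E entries.
No row becomes fully distinguished — the join is lossy.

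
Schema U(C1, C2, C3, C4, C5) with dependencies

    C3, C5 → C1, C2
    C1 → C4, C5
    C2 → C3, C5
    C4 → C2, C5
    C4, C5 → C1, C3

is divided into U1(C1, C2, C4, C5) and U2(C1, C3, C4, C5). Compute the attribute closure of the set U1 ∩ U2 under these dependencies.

U1 ∩ U2 = {C1, C4, C5}.
C4 → C2, C5 applies, adding C2
C4, C5 → C1, C3 applies, adding C3
Closure: {C1, C2, C3, C4, C5}.

C1, C2, C3, C4, C5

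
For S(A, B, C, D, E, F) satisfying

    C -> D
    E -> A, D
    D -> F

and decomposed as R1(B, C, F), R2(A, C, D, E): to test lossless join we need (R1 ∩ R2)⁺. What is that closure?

R1 ∩ R2 = {C}.
C → D applies, adding D
D → F applies, adding F
Closure: {C, D, F}.

C, D, F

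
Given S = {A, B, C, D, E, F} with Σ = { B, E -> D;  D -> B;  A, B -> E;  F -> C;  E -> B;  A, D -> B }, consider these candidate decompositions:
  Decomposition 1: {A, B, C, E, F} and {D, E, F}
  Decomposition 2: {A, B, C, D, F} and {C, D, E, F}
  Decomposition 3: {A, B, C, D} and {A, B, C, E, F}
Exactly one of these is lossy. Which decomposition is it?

Decomposition 2

Decomposition 1: common = {E, F}, closure = {B, C, D, E, F} → lossless.
Decomposition 2: common = {C, D, F}, closure = {B, C, D, F} → lossy.
Decomposition 3: common = {A, B, C}, closure = {A, B, C, D, E} → lossless.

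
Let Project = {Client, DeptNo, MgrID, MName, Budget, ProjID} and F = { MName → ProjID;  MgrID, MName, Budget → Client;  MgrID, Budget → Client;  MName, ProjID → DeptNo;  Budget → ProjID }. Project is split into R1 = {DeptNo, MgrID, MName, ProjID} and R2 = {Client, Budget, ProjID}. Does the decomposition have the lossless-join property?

No

Common attributes: R1 ∩ R2 = {ProjID}.
No dependency enlarges {ProjID}, so (ProjID)⁺ = {ProjID}.
The closure contains neither all of R1 = {DeptNo, MgrID, MName, ProjID} nor all of R2 = {Client, Budget, ProjID}, so the common attributes are not a superkey of either fragment. The join is lossy.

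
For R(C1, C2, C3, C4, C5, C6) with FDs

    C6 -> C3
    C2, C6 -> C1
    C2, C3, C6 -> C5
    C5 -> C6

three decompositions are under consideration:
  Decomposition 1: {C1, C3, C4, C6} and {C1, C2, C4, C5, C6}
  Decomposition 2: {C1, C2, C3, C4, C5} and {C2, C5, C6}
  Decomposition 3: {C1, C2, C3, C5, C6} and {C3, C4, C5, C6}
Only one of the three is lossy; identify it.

Decomposition 3

Decomposition 1: common = {C1, C4, C6}, closure = {C1, C3, C4, C6} → lossless.
Decomposition 2: common = {C2, C5}, closure = {C1, C2, C3, C5, C6} → lossless.
Decomposition 3: common = {C3, C5, C6}, closure = {C3, C5, C6} → lossy.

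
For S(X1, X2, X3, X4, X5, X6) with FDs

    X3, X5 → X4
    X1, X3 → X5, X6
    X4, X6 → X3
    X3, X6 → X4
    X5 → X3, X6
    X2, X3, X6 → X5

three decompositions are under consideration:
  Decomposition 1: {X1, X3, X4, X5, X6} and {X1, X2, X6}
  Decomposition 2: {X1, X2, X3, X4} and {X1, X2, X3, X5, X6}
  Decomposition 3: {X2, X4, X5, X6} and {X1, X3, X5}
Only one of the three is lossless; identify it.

Decomposition 2

Decomposition 1: common = {X1, X6}, closure = {X1, X6} → lossy.
Decomposition 2: common = {X1, X2, X3}, closure = {X1, X2, X3, X4, X5, X6} → lossless.
Decomposition 3: common = {X5}, closure = {X3, X4, X5, X6} → lossy.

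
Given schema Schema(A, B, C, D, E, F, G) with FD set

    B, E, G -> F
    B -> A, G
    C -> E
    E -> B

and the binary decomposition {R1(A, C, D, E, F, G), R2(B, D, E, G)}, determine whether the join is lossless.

Yes

Common attributes: R1 ∩ R2 = {D, E, G}.
Closure of {D, E, G}: E → B applies, adding B; B, E, G → F applies, adding F; B → A, G applies, adding A. So (D, E, G)⁺ = {A, B, D, E, F, G}.
This closure contains every attribute of R2, so R1 ∩ R2 → R2. The join is lossless.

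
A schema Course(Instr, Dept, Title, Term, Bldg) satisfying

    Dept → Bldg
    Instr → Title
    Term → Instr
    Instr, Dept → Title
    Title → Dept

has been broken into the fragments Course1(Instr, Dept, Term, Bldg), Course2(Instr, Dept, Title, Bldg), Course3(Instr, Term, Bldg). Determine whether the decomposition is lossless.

Chase test. Columns are Instr, Dept, Title, Term, Bldg; row i has aⱼ where attribute j ∈ Coursei, else bᵢⱼ.
Initial tableau (one row per fragment):
  row 1: a1 a2 b13 a4 a5
  row 2: a1 a2 a3 b24 a5
  row 3: a1 b32 b33 a4 a5
Rows 1 and 2 agree on Instr; apply Instr→Title and equate their Title entries.
Rows 1 and 3 agree on Instr; apply Instr→Title and equate their Title entries.
Rows 1 and 3 agree on Title; apply Title→Dept and equate their Dept entries.
Row 1 is now all distinguished symbols — the join is lossless.

Yes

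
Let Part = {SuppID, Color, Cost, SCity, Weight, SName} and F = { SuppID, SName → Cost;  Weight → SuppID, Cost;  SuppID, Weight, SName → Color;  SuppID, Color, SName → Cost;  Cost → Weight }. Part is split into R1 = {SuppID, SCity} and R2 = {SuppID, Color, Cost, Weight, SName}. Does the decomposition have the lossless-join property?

No

Common attributes: R1 ∩ R2 = {SuppID}.
No dependency enlarges {SuppID}, so (SuppID)⁺ = {SuppID}.
The closure contains neither all of R1 = {SuppID, SCity} nor all of R2 = {SuppID, Color, Cost, Weight, SName}, so the common attributes are not a superkey of either fragment. The join is lossy.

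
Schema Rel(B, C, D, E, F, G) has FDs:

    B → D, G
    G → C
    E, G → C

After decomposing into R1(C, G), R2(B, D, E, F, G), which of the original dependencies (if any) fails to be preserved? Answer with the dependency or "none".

B → D, G lies within R2.
G → C lies within R1.
E, G → C: restricted closure across fragments reaches C.
Every dependency is enforceable on the fragments, so the decomposition is dependency-preserving.

none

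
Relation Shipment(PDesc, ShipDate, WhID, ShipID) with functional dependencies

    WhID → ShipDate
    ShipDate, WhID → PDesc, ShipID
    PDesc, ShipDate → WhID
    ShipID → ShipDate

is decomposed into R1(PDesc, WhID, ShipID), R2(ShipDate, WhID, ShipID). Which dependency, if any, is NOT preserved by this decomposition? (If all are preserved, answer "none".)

PDesc, ShipDate → WhID

Check PDesc, ShipDate → WhID: no single fragment contains all of {PDesc, ShipDate, WhID}, and the restricted closure of {PDesc, ShipDate} across the fragments never reaches {WhID}.
WhID → ShipDate is preserved.
ShipDate, WhID → PDesc, ShipID is preserved.
ShipID → ShipDate is preserved.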